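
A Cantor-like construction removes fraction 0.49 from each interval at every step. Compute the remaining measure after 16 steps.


Step 1: At each step, fraction remaining = 1 - 0.49 = 0.51
Step 2: After 16 steps, measure = (0.51)^16
Result = 2.094705e-05


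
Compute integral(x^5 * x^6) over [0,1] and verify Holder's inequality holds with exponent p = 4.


Step 1: Exact integral of f*g = integral(x^11, 0, 1) = 1/12
     = 0.083333
Step 2: Holder bound with p=4, q=1.333333:
  ||f||_p = (integral x^20 dx)^(1/4) = (1/21)^(1/4) = 0.467138
  ||g||_q = (integral x^8 dx)^(1/1.333333) = (1/9)^(1/1.333333) = 0.19245
Step 3: Holder bound = ||f||_p * ||g||_q = 0.467138 * 0.19245 = 0.089901
Verification: 0.083333 <= 0.089901 (Holder holds)


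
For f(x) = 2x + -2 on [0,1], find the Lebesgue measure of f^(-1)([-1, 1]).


f^(-1)([-1, 1]) = {x : -1 <= 2x + -2 <= 1}
Solving: (-1 - -2)/2 <= x <= (1 - -2)/2
= [0.5, 1.5]
Intersecting with [0,1]: [0.5, 1]
Measure = 1 - 0.5 = 0.5


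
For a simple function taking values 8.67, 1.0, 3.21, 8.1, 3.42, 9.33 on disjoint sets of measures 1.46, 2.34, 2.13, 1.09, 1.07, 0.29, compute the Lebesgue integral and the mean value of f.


Step 1: Integral = sum(value_i * measure_i)
= 8.67*1.46 + 1.0*2.34 + 3.21*2.13 + 8.1*1.09 + 3.42*1.07 + 9.33*0.29
= 12.6582 + 2.34 + 6.8373 + 8.829 + 3.6594 + 2.7057
= 37.0296
Step 2: Total measure of domain = 1.46 + 2.34 + 2.13 + 1.09 + 1.07 + 0.29 = 8.38
Step 3: Average value = 37.0296 / 8.38 = 4.418807


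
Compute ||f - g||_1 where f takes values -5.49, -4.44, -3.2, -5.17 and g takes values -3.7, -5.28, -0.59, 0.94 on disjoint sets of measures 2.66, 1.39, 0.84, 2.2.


Step 1: Compute differences f_i - g_i:
  -5.49 - -3.7 = -1.79
  -4.44 - -5.28 = 0.84
  -3.2 - -0.59 = -2.61
  -5.17 - 0.94 = -6.11
Step 2: Compute |diff|^1 * measure for each set:
  |-1.79|^1 * 2.66 = 1.79 * 2.66 = 4.7614
  |0.84|^1 * 1.39 = 0.84 * 1.39 = 1.1676
  |-2.61|^1 * 0.84 = 2.61 * 0.84 = 2.1924
  |-6.11|^1 * 2.2 = 6.11 * 2.2 = 13.442
Step 3: Sum = 21.5634
Step 4: ||f-g||_1 = (21.5634)^(1/1) = 21.5634


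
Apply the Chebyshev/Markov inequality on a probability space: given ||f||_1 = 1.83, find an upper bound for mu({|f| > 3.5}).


Chebyshev/Markov inequality: mu(|f| > eps) <= (||f||_p / eps)^p
Step 1: ||f||_1 / eps = 1.83 / 3.5 = 0.522857
Step 2: Raise to power p = 1:
  (0.522857)^1 = 0.522857
Step 3: Therefore mu(|f| > 3.5) <= 0.522857


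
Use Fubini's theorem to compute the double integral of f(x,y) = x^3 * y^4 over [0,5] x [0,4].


By Fubini's theorem, the double integral factors as a product of single integrals:
Step 1: integral_0^5 x^3 dx = [x^4/4] from 0 to 5
     = 5^4/4 = 156.25
Step 2: integral_0^4 y^4 dy = [y^5/5] from 0 to 4
     = 4^5/5 = 204.8
Step 3: Double integral = 156.25 * 204.8 = 32000


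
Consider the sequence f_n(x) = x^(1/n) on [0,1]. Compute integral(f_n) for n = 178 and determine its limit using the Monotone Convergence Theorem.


At n = 178: f_178(x) = x^(1/178).
Step 1: integral(x^(1/178), 0, 1) = [x^(1/178+1) / (1/178+1)] from 0 to 1
     = 1 / (1/178 + 1) = 1 / ((178+1)/178) = 178/(178+1)
     = 178/179 = 0.994413
Step 2: As n -> infinity, f_n(x) = x^(1/n) -> 1 for x in (0,1], and f_n is increasing in n.
By MCT, lim_n integral(f_n) = integral(lim_n f_n) = integral(1, 0, 1) = 1.
Step 3: Verify convergence: 178/179 = 0.994413 -> 1


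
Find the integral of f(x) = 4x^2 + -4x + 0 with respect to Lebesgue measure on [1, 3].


The Lebesgue integral of a Riemann-integrable function agrees with the Riemann integral.
Antiderivative F(x) = (4/3)x^3 + (-4/2)x^2 + 0x
F(3) = (4/3)*3^3 + (-4/2)*3^2 + 0*3
     = (4/3)*27 + (-4/2)*9 + 0*3
     = 36 + -18 + 0
     = 18
F(1) = -0.666667
Integral = F(3) - F(1) = 18 - -0.666667 = 18.666667


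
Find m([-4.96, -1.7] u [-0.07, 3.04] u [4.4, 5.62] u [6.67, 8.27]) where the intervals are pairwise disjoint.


For pairwise disjoint intervals, m(union) = sum of lengths.
= (-1.7 - -4.96) + (3.04 - -0.07) + (5.62 - 4.4) + (8.27 - 6.67)
= 3.26 + 3.11 + 1.22 + 1.6
= 9.19


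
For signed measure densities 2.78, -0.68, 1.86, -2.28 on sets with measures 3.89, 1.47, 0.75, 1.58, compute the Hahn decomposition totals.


Step 1: Compute signed measure on each set:
  Set 1: 2.78 * 3.89 = 10.8142
  Set 2: -0.68 * 1.47 = -0.9996
  Set 3: 1.86 * 0.75 = 1.395
  Set 4: -2.28 * 1.58 = -3.6024
Step 2: Total signed measure = (10.8142) + (-0.9996) + (1.395) + (-3.6024)
     = 7.6072
Step 3: Positive part mu+(X) = sum of positive contributions = 12.2092
Step 4: Negative part mu-(X) = |sum of negative contributions| = 4.602


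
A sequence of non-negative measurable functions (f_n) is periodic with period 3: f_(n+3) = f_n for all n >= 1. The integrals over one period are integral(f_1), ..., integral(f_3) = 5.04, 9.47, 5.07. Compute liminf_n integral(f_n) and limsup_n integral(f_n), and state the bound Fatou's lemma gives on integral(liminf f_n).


The sequence (integral(f_n)) is periodic with period 3, repeating the values 5.04, 9.47, 5.07 indefinitely.
Step 1: For a periodic sequence, every tail (a_m, a_(m+1), ...) contains all 3 period values infinitely often.
Step 2: Hence inf of every tail = min of the period values = min(5.04, 9.47, 5.07) = 5.04.
        liminf_n integral(f_n) = sup over m of (inf of tail from m) = 5.04.
Step 3: Similarly sup of every tail = max of the period values = 9.47.
        limsup_n integral(f_n) = 9.47.
Step 4: Fatou's lemma: integral(liminf_n f_n) <= liminf_n integral(f_n) = 5.04.
        So the integral of the pointwise liminf is at most 5.04.


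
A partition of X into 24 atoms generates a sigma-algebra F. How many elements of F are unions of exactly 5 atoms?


Each element of F is a union of some subset of the 24 atoms.
Elements that are unions of exactly 5 atoms correspond to 5-element subsets of the 24 atoms.
Count = C(24, 5) = 24! / (5! * 19!) = 42504.


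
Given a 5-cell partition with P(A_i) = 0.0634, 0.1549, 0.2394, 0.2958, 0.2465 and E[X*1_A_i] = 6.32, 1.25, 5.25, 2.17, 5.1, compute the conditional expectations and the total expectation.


For each cell A_i: E[X|A_i] = E[X*1_A_i] / P(A_i)
Step 1: E[X|A_1] = 6.32 / 0.0634 = 99.684543
Step 2: E[X|A_2] = 1.25 / 0.1549 = 8.069722
Step 3: E[X|A_3] = 5.25 / 0.2394 = 21.929825
Step 4: E[X|A_4] = 2.17 / 0.2958 = 7.336038
Step 5: E[X|A_5] = 5.1 / 0.2465 = 20.689655
Verification: E[X] = sum E[X*1_A_i] = 6.32 + 1.25 + 5.25 + 2.17 + 5.1 = 20.09


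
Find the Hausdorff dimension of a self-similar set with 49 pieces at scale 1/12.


For a self-similar set with N copies scaled by 1/r:
dim_H = log(N)/log(r) = log(49)/log(12)
= 3.89182/2.484907
= 1.566184


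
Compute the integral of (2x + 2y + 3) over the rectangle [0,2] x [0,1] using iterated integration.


By Fubini, integrate in x first, then y.
Step 1: Fix y, integrate over x in [0,2]:
  integral(2x + 2y + 3, x=0..2)
  = 2*(2^2 - 0^2)/2 + (2y + 3)*(2 - 0)
  = 4 + (2y + 3)*2
  = 4 + 4y + 6
  = 10 + 4y
Step 2: Integrate over y in [0,1]:
  integral(10 + 4y, y=0..1)
  = 10*1 + 4*(1^2 - 0^2)/2
  = 10 + 2
  = 12


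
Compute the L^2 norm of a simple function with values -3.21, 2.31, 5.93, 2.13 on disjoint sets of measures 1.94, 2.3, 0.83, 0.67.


Step 1: Compute |f_i|^2 for each value:
  |-3.21|^2 = 10.3041
  |2.31|^2 = 5.3361
  |5.93|^2 = 35.1649
  |2.13|^2 = 4.5369
Step 2: Multiply by measures and sum:
  10.3041 * 1.94 = 19.989954
  5.3361 * 2.3 = 12.27303
  35.1649 * 0.83 = 29.186867
  4.5369 * 0.67 = 3.039723
Sum = 19.989954 + 12.27303 + 29.186867 + 3.039723 = 64.489574
Step 3: Take the p-th root:
||f||_2 = (64.489574)^(1/2) = 8.03054


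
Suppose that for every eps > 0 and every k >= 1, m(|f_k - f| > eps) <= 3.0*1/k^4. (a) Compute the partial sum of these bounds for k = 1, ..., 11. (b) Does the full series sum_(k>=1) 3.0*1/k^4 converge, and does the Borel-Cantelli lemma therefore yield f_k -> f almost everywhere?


Step 1: List the terms 3.0*1/k^4 for k = 1 to 11:
  k=1: 3
  k=2: 0.1875
  k=3: 0.037037
  k=4: 0.011719
  k=5: 0.0048
  k=6: 0.002315
  k=7: 0.001249
  k=8: 7.324219e-04
  k=9: 4.572474e-04
  k=10: 3.000000e-04
  k=11: 2.049040e-04
Step 2: Partial sum = 3 + 0.1875 + 0.037037 + 0.011719 + 0.0048 + 0.002315 + 0.001249 + 7.324219e-04 + 4.572474e-04 + 3.000000e-04 + 2.049040e-04
     = 3.246315
Step 3: The full series sum_(k>=1) 3.0*1/k^4 converges (p-series with p = 4 > 1; a constant multiple of a convergent series converges).
Step 4: Fix eps > 0. Since sum_k m(|f_k - f| > eps) < infinity, the Borel-Cantelli lemma gives
        m(limsup_k {|f_k - f| > eps}) = 0, i.e. for a.e. x, |f_k(x) - f(x)| <= eps for all large k.
        Applying this with eps = 1/j for j = 1, 2, ... and intersecting the countably many full-measure sets,
        for a.e. x we get limsup_k |f_k(x) - f(x)| <= 1/j for every j, hence f_k -> f almost everywhere.
Conclusion: series converges; Borel-Cantelli yields f_k -> f a.e.


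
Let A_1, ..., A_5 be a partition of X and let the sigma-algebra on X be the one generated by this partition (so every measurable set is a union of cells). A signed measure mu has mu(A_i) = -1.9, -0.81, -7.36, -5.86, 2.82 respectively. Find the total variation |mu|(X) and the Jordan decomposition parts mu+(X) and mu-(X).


Step 1: Every measurable set is a union of atoms (the cells / points), so a Hahn decomposition is
  obtained by grouping atoms by sign: P = union of atoms with mu > 0, N = union of the remaining atoms.
  Atoms in P (indices): 5;  atoms in N (indices): 1, 2, 3, 4
  Positive values: 2.82
  Negative values: -1.9, -0.81, -7.36, -5.86
Step 2: mu+(X) = mu(P) = sum of positive atom values = 2.82
Step 3: mu-(X) = -mu(N) = sum of |negative atom values| = 15.93
Step 4: |mu|(X) = mu+(X) + mu-(X) = 2.82 + 15.93 = 18.75


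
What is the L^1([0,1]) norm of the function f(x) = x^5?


Step 1: ||f||_1 = (integral_0^1 |x^5|^1 dx)^(1/1)
     = (integral_0^1 x^5 dx)^(1/1)
Step 2: integral_0^1 x^5 dx = [x^6/(6)] from 0 to 1 = 1^6/6
     = 1/6 = 0.166667
Step 3: ||f||_1 = (0.166667)^(1/1) = 0.166667


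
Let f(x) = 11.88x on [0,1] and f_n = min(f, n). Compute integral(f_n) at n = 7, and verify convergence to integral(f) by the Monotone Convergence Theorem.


f(x) = 11.88x on [0,1]; f_n(x) = min(11.88x, n). At n = 7:
Step 1: f(x) reaches 7 at x = 7/11.88 = 0.589226
Step 2: integral(f_7) = integral(11.88x, 0, 0.589226) + integral(7, 0.589226, 1)
       = 11.88*0.589226^2/2 + 7*(1 - 0.589226)
       = 2.06229 + 2.875421
       = 4.93771
Step 3: As n -> infinity, f_n increases to f, so by MCT integral(f_n) -> integral(f) = 11.88/2 = 5.94.
Convergence: integral(f_7) = 4.93771 -> 5.94 as n -> infinity


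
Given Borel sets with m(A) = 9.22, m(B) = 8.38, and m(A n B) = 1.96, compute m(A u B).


By inclusion-exclusion: m(A u B) = m(A) + m(B) - m(A n B)
= 9.22 + 8.38 - 1.96
= 15.64


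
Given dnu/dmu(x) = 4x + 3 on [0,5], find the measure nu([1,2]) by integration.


nu(A) = integral_A (dnu/dmu) dmu = integral_1^2 (4x + 3) dx
Step 1: Antiderivative F(x) = (4/2)x^2 + 3x
Step 2: F(2) = (4/2)*2^2 + 3*2 = 8 + 6 = 14
Step 3: F(1) = (4/2)*1^2 + 3*1 = 2 + 3 = 5
Step 4: nu([1,2]) = F(2) - F(1) = 14 - 5 = 9


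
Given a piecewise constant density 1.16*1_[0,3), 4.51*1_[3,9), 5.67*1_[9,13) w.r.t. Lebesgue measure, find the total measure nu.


Integrate each piece of the Radon-Nikodym derivative:
Step 1: integral_0^3 1.16 dx = 1.16*(3-0) = 1.16*3 = 3.48
Step 2: integral_3^9 4.51 dx = 4.51*(9-3) = 4.51*6 = 27.06
Step 3: integral_9^13 5.67 dx = 5.67*(13-9) = 5.67*4 = 22.68
Total: 3.48 + 27.06 + 22.68 = 53.22


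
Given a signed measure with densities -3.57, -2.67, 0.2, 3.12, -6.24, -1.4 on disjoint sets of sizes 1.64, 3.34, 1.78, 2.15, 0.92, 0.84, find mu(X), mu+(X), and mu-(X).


Step 1: Compute signed measure on each set:
  Set 1: -3.57 * 1.64 = -5.8548
  Set 2: -2.67 * 3.34 = -8.9178
  Set 3: 0.2 * 1.78 = 0.356
  Set 4: 3.12 * 2.15 = 6.708
  Set 5: -6.24 * 0.92 = -5.7408
  Set 6: -1.4 * 0.84 = -1.176
Step 2: Total signed measure = (-5.8548) + (-8.9178) + (0.356) + (6.708) + (-5.7408) + (-1.176)
     = -14.6254
Step 3: Positive part mu+(X) = sum of positive contributions = 7.064
Step 4: Negative part mu-(X) = |sum of negative contributions| = 21.6894


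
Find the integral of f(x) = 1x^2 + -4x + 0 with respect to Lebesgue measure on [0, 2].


The Lebesgue integral of a Riemann-integrable function agrees with the Riemann integral.
Antiderivative F(x) = (1/3)x^3 + (-4/2)x^2 + 0x
F(2) = (1/3)*2^3 + (-4/2)*2^2 + 0*2
     = (1/3)*8 + (-4/2)*4 + 0*2
     = 2.666667 + -8 + 0
     = -5.333333
F(0) = 0.0
Integral = F(2) - F(0) = -5.333333 - 0.0 = -5.333333


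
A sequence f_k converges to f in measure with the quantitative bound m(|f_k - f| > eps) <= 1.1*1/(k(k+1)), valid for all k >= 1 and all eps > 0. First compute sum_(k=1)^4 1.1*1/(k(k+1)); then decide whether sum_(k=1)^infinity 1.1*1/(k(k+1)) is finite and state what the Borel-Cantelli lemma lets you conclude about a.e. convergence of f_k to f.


Step 1: List the terms 1.1*1/(k(k+1)) for k = 1 to 4:
  k=1: 0.55
  k=2: 0.183333
  k=3: 0.091667
  k=4: 0.055
Step 2: Partial sum = 0.55 + 0.183333 + 0.091667 + 0.055
     = 0.88
Step 3: The full series sum_(k>=1) 1.1*1/(k(k+1)) converges (telescoping series sum 1/(k(k+1)) = 1; a constant multiple of a convergent series converges).
Step 4: Fix eps > 0. Since sum_k m(|f_k - f| > eps) < infinity, the Borel-Cantelli lemma gives
        m(limsup_k {|f_k - f| > eps}) = 0, i.e. for a.e. x, |f_k(x) - f(x)| <= eps for all large k.
        Applying this with eps = 1/j for j = 1, 2, ... and intersecting the countably many full-measure sets,
        for a.e. x we get limsup_k |f_k(x) - f(x)| <= 1/j for every j, hence f_k -> f almost everywhere.
Conclusion: series converges; Borel-Cantelli yields f_k -> f a.e.


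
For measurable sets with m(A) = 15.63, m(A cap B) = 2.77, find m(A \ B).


m(A \ B) = m(A) - m(A n B)
= 15.63 - 2.77
= 12.86


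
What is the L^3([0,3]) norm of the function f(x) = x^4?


Step 1: ||f||_3 = (integral_0^3 |x^4|^3 dx)^(1/3)
     = (integral_0^3 x^12 dx)^(1/3)
Step 2: integral_0^3 x^12 dx = [x^13/(13)] from 0 to 3 = 3^13/13
     = 1594323/13 = 122640.230769
Step 3: ||f||_3 = (122640.230769)^(1/3) = 49.683363


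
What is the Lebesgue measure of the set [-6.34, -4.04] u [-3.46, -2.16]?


For pairwise disjoint intervals, m(union) = sum of lengths.
= (-4.04 - -6.34) + (-2.16 - -3.46)
= 2.3 + 1.3
= 3.6


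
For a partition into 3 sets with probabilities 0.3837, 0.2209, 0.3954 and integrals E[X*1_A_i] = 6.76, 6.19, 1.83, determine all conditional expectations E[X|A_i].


For each cell A_i: E[X|A_i] = E[X*1_A_i] / P(A_i)
Step 1: E[X|A_1] = 6.76 / 0.3837 = 17.617931
Step 2: E[X|A_2] = 6.19 / 0.2209 = 28.021729
Step 3: E[X|A_3] = 1.83 / 0.3954 = 4.628225
Verification: E[X] = sum E[X*1_A_i] = 6.76 + 6.19 + 1.83 = 14.78


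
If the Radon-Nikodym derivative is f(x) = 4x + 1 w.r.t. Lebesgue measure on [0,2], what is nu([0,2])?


nu(A) = integral_A (dnu/dmu) dmu = integral_0^2 (4x + 1) dx
Step 1: Antiderivative F(x) = (4/2)x^2 + 1x
Step 2: F(2) = (4/2)*2^2 + 1*2 = 8 + 2 = 10
Step 3: F(0) = (4/2)*0^2 + 1*0 = 0.0 + 0 = 0.0
Step 4: nu([0,2]) = F(2) - F(0) = 10 - 0.0 = 10


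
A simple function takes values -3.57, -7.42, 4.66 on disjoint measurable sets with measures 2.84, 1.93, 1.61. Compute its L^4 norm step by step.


Step 1: Compute |f_i|^4 for each value:
  |-3.57|^4 = 162.432476
  |-7.42|^4 = 3031.207181
  |4.66|^4 = 471.567283
Step 2: Multiply by measures and sum:
  162.432476 * 2.84 = 461.308232
  3031.207181 * 1.93 = 5850.229859
  471.567283 * 1.61 = 759.223326
Sum = 461.308232 + 5850.229859 + 759.223326 = 7070.761417
Step 3: Take the p-th root:
||f||_4 = (7070.761417)^(1/4) = 9.169941


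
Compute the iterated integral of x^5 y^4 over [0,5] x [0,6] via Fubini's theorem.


By Fubini's theorem, the double integral factors as a product of single integrals:
Step 1: integral_0^5 x^5 dx = [x^6/6] from 0 to 5
     = 5^6/6 = 2604.166667
Step 2: integral_0^6 y^4 dy = [y^5/5] from 0 to 6
     = 6^5/5 = 1555.2
Step 3: Double integral = 2604.166667 * 1555.2 = 4.050000e+06


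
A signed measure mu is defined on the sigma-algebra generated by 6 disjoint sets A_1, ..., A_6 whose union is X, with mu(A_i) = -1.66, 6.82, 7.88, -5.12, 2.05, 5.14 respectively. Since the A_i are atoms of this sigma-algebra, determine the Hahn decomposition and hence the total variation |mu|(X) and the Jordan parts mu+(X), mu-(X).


Step 1: Every measurable set is a union of atoms (the cells / points), so a Hahn decomposition is
  obtained by grouping atoms by sign: P = union of atoms with mu > 0, N = union of the remaining atoms.
  Atoms in P (indices): 2, 3, 5, 6;  atoms in N (indices): 1, 4
  Positive values: 6.82, 7.88, 2.05, 5.14
  Negative values: -1.66, -5.12
Step 2: mu+(X) = mu(P) = sum of positive atom values = 21.89
Step 3: mu-(X) = -mu(N) = sum of |negative atom values| = 6.78
Step 4: |mu|(X) = mu+(X) + mu-(X) = 21.89 + 6.78 = 28.67


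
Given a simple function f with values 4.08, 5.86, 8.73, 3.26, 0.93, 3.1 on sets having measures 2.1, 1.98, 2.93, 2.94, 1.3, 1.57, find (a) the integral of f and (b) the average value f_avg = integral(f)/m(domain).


Step 1: Integral = sum(value_i * measure_i)
= 4.08*2.1 + 5.86*1.98 + 8.73*2.93 + 3.26*2.94 + 0.93*1.3 + 3.1*1.57
= 8.568 + 11.6028 + 25.5789 + 9.5844 + 1.209 + 4.867
= 61.4101
Step 2: Total measure of domain = 2.1 + 1.98 + 2.93 + 2.94 + 1.3 + 1.57 = 12.82
Step 3: Average value = 61.4101 / 12.82 = 4.790179


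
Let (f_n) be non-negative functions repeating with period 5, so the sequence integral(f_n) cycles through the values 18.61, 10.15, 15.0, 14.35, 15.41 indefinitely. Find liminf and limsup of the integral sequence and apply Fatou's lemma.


The sequence (integral(f_n)) is periodic with period 5, repeating the values 18.61, 10.15, 15.0, 14.35, 15.41 indefinitely.
Step 1: For a periodic sequence, every tail (a_m, a_(m+1), ...) contains all 5 period values infinitely often.
Step 2: Hence inf of every tail = min of the period values = min(18.61, 10.15, 15.0, 14.35, 15.41) = 10.15.
        liminf_n integral(f_n) = sup over m of (inf of tail from m) = 10.15.
Step 3: Similarly sup of every tail = max of the period values = 18.61.
        limsup_n integral(f_n) = 18.61.
Step 4: Fatou's lemma: integral(liminf_n f_n) <= liminf_n integral(f_n) = 10.15.
        So the integral of the pointwise liminf is at most 10.15.


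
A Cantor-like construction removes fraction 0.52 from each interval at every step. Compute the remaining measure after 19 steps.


Step 1: At each step, fraction remaining = 1 - 0.52 = 0.48
Step 2: After 19 steps, measure = (0.48)^19
Result = 8.781799e-07


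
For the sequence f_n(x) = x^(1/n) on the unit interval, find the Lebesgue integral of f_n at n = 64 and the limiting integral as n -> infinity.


At n = 64: f_64(x) = x^(1/64).
Step 1: integral(x^(1/64), 0, 1) = [x^(1/64+1) / (1/64+1)] from 0 to 1
     = 1 / (1/64 + 1) = 1 / ((64+1)/64) = 64/(64+1)
     = 64/65 = 0.984615
Step 2: As n -> infinity, f_n(x) = x^(1/n) -> 1 for x in (0,1], and f_n is increasing in n.
By MCT, lim_n integral(f_n) = integral(lim_n f_n) = integral(1, 0, 1) = 1.
Step 3: Verify convergence: 64/65 = 0.984615 -> 1


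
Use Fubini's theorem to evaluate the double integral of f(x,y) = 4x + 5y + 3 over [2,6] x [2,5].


By Fubini, integrate in x first, then y.
Step 1: Fix y, integrate over x in [2,6]:
  integral(4x + 5y + 3, x=2..6)
  = 4*(6^2 - 2^2)/2 + (5y + 3)*(6 - 2)
  = 64 + (5y + 3)*4
  = 64 + 20y + 12
  = 76 + 20y
Step 2: Integrate over y in [2,5]:
  integral(76 + 20y, y=2..5)
  = 76*3 + 20*(5^2 - 2^2)/2
  = 228 + 210
  = 438


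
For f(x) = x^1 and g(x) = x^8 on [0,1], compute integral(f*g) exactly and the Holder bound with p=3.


Step 1: Exact integral of f*g = integral(x^9, 0, 1) = 1/10
     = 0.1
Step 2: Holder bound with p=3, q=1.5:
  ||f||_p = (integral x^3 dx)^(1/3) = (1/4)^(1/3) = 0.629961
  ||g||_q = (integral x^12 dx)^(1/1.5) = (1/13)^(1/1.5) = 0.180872
Step 3: Holder bound = ||f||_p * ||g||_q = 0.629961 * 0.180872 = 0.113942
Verification: 0.1 <= 0.113942 (Holder holds)


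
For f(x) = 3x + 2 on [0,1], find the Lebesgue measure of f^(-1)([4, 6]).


f^(-1)([4, 6]) = {x : 4 <= 3x + 2 <= 6}
Solving: (4 - 2)/3 <= x <= (6 - 2)/3
= [0.666667, 1.333333]
Intersecting with [0,1]: [0.666667, 1]
Measure = 1 - 0.666667 = 0.333333


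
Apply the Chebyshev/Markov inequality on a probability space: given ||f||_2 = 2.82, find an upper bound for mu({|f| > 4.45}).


Chebyshev/Markov inequality: mu(|f| > eps) <= (||f||_p / eps)^p
Step 1: ||f||_2 / eps = 2.82 / 4.45 = 0.633708
Step 2: Raise to power p = 2:
  (0.633708)^2 = 0.401586
Step 3: Therefore mu(|f| > 4.45) <= 0.401586


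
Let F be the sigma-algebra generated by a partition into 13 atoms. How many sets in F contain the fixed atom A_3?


Each element of F is a union of some subset S of the 13 atoms.
The element contains A_3 iff A_3 is in S.
So we count subsets S of {A_1,...,A_13} with A_3 in S: choose freely among the other 12 atoms.
Count = 2^(13-1) = 2^12 = 4096.


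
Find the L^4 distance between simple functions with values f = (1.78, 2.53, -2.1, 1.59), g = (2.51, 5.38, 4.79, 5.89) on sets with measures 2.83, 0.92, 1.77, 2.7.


Step 1: Compute differences f_i - g_i:
  1.78 - 2.51 = -0.73
  2.53 - 5.38 = -2.85
  -2.1 - 4.79 = -6.89
  1.59 - 5.89 = -4.3
Step 2: Compute |diff|^4 * measure for each set:
  |-0.73|^4 * 2.83 = 0.283982 * 2.83 = 0.80367
  |-2.85|^4 * 0.92 = 65.975006 * 0.92 = 60.697006
  |-6.89|^4 * 1.77 = 2253.600278 * 1.77 = 3988.872493
  |-4.3|^4 * 2.7 = 341.8801 * 2.7 = 923.07627
Step 3: Sum = 4973.449439
Step 4: ||f-g||_4 = (4973.449439)^(1/4) = 8.397779


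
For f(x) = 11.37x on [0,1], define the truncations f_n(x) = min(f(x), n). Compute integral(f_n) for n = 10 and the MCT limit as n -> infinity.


f(x) = 11.37x on [0,1]; f_n(x) = min(11.37x, n). At n = 10:
Step 1: f(x) reaches 10 at x = 10/11.37 = 0.879507
Step 2: integral(f_10) = integral(11.37x, 0, 0.879507) + integral(10, 0.879507, 1)
       = 11.37*0.879507^2/2 + 10*(1 - 0.879507)
       = 4.397537 + 1.204925
       = 5.602463
Step 3: As n -> infinity, f_n increases to f, so by MCT integral(f_n) -> integral(f) = 11.37/2 = 5.685.
Convergence: integral(f_10) = 5.602463 -> 5.685 as n -> infinity


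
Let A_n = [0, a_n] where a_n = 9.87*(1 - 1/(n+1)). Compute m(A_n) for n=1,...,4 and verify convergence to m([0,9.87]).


By continuity of measure from below: if A_n increases to A, then m(A_n) -> m(A).
Here A = [0, 9.87], so m(A) = 9.87
Step 1: a_1 = 9.87*(1 - 1/2) = 4.935, m(A_1) = 4.935
Step 2: a_2 = 9.87*(1 - 1/3) = 6.58, m(A_2) = 6.58
Step 3: a_3 = 9.87*(1 - 1/4) = 7.4025, m(A_3) = 7.4025
Step 4: a_4 = 9.87*(1 - 1/5) = 7.896, m(A_4) = 7.896
Limit: m(A_n) -> m([0,9.87]) = 9.87


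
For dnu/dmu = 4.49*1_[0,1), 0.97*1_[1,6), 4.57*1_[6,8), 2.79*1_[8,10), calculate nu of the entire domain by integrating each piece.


Integrate each piece of the Radon-Nikodym derivative:
Step 1: integral_0^1 4.49 dx = 4.49*(1-0) = 4.49*1 = 4.49
Step 2: integral_1^6 0.97 dx = 0.97*(6-1) = 0.97*5 = 4.85
Step 3: integral_6^8 4.57 dx = 4.57*(8-6) = 4.57*2 = 9.14
Step 4: integral_8^10 2.79 dx = 2.79*(10-8) = 2.79*2 = 5.58
Total: 4.49 + 4.85 + 9.14 + 5.58 = 24.06


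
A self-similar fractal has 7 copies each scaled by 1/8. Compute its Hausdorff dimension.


For a self-similar set with N copies scaled by 1/r:
dim_H = log(N)/log(r) = log(7)/log(8)
= 1.94591/2.079442
= 0.935785


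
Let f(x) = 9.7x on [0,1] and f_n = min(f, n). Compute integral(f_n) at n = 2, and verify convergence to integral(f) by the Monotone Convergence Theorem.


f(x) = 9.7x on [0,1]; f_n(x) = min(9.7x, n). At n = 2:
Step 1: f(x) reaches 2 at x = 2/9.7 = 0.206186
Step 2: integral(f_2) = integral(9.7x, 0, 0.206186) + integral(2, 0.206186, 1)
       = 9.7*0.206186^2/2 + 2*(1 - 0.206186)
       = 0.206186 + 1.587629
       = 1.793814
Step 3: As n -> infinity, f_n increases to f, so by MCT integral(f_n) -> integral(f) = 9.7/2 = 4.85.
Convergence: integral(f_2) = 1.793814 -> 4.85 as n -> infinity


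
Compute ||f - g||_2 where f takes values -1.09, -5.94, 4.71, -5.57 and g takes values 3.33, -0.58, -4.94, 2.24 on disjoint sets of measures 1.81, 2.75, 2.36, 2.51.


Step 1: Compute differences f_i - g_i:
  -1.09 - 3.33 = -4.42
  -5.94 - -0.58 = -5.36
  4.71 - -4.94 = 9.65
  -5.57 - 2.24 = -7.81
Step 2: Compute |diff|^2 * measure for each set:
  |-4.42|^2 * 1.81 = 19.5364 * 1.81 = 35.360884
  |-5.36|^2 * 2.75 = 28.7296 * 2.75 = 79.0064
  |9.65|^2 * 2.36 = 93.1225 * 2.36 = 219.7691
  |-7.81|^2 * 2.51 = 60.9961 * 2.51 = 153.100211
Step 3: Sum = 487.236595
Step 4: ||f-g||_2 = (487.236595)^(1/2) = 22.073436


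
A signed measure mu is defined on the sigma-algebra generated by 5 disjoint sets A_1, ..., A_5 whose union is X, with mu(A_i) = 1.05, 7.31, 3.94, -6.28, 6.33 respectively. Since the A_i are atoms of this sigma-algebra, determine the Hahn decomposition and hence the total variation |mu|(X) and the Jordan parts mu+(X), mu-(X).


Step 1: Every measurable set is a union of atoms (the cells / points), so a Hahn decomposition is
  obtained by grouping atoms by sign: P = union of atoms with mu > 0, N = union of the remaining atoms.
  Atoms in P (indices): 1, 2, 3, 5;  atoms in N (indices): 4
  Positive values: 1.05, 7.31, 3.94, 6.33
  Negative values: -6.28
Step 2: mu+(X) = mu(P) = sum of positive atom values = 18.63
Step 3: mu-(X) = -mu(N) = sum of |negative atom values| = 6.28
Step 4: |mu|(X) = mu+(X) + mu-(X) = 18.63 + 6.28 = 24.91


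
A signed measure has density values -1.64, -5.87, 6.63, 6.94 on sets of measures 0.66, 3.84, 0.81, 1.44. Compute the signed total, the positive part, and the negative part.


Step 1: Compute signed measure on each set:
  Set 1: -1.64 * 0.66 = -1.0824
  Set 2: -5.87 * 3.84 = -22.5408
  Set 3: 6.63 * 0.81 = 5.3703
  Set 4: 6.94 * 1.44 = 9.9936
Step 2: Total signed measure = (-1.0824) + (-22.5408) + (5.3703) + (9.9936)
     = -8.2593
Step 3: Positive part mu+(X) = sum of positive contributions = 15.3639
Step 4: Negative part mu-(X) = |sum of negative contributions| = 23.6232


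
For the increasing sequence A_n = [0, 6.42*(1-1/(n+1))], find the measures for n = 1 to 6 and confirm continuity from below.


By continuity of measure from below: if A_n increases to A, then m(A_n) -> m(A).
Here A = [0, 6.42], so m(A) = 6.42
Step 1: a_1 = 6.42*(1 - 1/2) = 3.21, m(A_1) = 3.21
Step 2: a_2 = 6.42*(1 - 1/3) = 4.28, m(A_2) = 4.28
Step 3: a_3 = 6.42*(1 - 1/4) = 4.815, m(A_3) = 4.815
Step 4: a_4 = 6.42*(1 - 1/5) = 5.136, m(A_4) = 5.136
Step 5: a_5 = 6.42*(1 - 1/6) = 5.35, m(A_5) = 5.35
Step 6: a_6 = 6.42*(1 - 1/7) = 5.5029, m(A_6) = 5.5029
Limit: m(A_n) -> m([0,6.42]) = 6.42


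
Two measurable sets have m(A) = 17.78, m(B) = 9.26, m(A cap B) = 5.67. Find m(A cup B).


By inclusion-exclusion: m(A u B) = m(A) + m(B) - m(A n B)
= 17.78 + 9.26 - 5.67
= 21.37


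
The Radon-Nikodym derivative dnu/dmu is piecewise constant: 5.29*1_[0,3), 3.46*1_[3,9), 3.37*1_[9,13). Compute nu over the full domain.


Integrate each piece of the Radon-Nikodym derivative:
Step 1: integral_0^3 5.29 dx = 5.29*(3-0) = 5.29*3 = 15.87
Step 2: integral_3^9 3.46 dx = 3.46*(9-3) = 3.46*6 = 20.76
Step 3: integral_9^13 3.37 dx = 3.37*(13-9) = 3.37*4 = 13.48
Total: 15.87 + 20.76 + 13.48 = 50.11


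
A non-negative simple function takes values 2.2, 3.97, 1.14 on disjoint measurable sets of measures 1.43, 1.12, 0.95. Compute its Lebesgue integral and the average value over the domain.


Step 1: Integral = sum(value_i * measure_i)
= 2.2*1.43 + 3.97*1.12 + 1.14*0.95
= 3.146 + 4.4464 + 1.083
= 8.6754
Step 2: Total measure of domain = 1.43 + 1.12 + 0.95 = 3.5
Step 3: Average value = 8.6754 / 3.5 = 2.478686


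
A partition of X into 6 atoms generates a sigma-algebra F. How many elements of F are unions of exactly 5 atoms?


Each element of F is a union of some subset of the 6 atoms.
Elements that are unions of exactly 5 atoms correspond to 5-element subsets of the 6 atoms.
Count = C(6, 5) = 6! / (5! * 1!) = 6.


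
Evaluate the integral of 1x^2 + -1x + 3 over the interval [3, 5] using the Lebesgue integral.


The Lebesgue integral of a Riemann-integrable function agrees with the Riemann integral.
Antiderivative F(x) = (1/3)x^3 + (-1/2)x^2 + 3x
F(5) = (1/3)*5^3 + (-1/2)*5^2 + 3*5
     = (1/3)*125 + (-1/2)*25 + 3*5
     = 41.666667 + -12.5 + 15
     = 44.166667
F(3) = 13.5
Integral = F(5) - F(3) = 44.166667 - 13.5 = 30.666667


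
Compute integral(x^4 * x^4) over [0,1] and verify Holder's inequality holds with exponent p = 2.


Step 1: Exact integral of f*g = integral(x^8, 0, 1) = 1/9
     = 0.111111
Step 2: Holder bound with p=2, q=2:
  ||f||_p = (integral x^8 dx)^(1/2) = (1/9)^(1/2) = 0.333333
  ||g||_q = (integral x^8 dx)^(1/2) = (1/9)^(1/2) = 0.333333
Step 3: Holder bound = ||f||_p * ||g||_q = 0.333333 * 0.333333 = 0.111111
Verification: 0.111111 <= 0.111111 (Holder holds)


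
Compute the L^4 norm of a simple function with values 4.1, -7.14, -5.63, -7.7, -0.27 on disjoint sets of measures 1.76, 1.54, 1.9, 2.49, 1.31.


Step 1: Compute |f_i|^4 for each value:
  |4.1|^4 = 282.5761
  |-7.14|^4 = 2598.919616
  |-5.63|^4 = 1004.69347
  |-7.7|^4 = 3515.3041
  |-0.27|^4 = 0.005314
Step 2: Multiply by measures and sum:
  282.5761 * 1.76 = 497.333936
  2598.919616 * 1.54 = 4002.336209
  1004.69347 * 1.9 = 1908.917592
  3515.3041 * 2.49 = 8753.107209
  0.005314 * 1.31 = 0.006962
Sum = 497.333936 + 4002.336209 + 1908.917592 + 8753.107209 + 0.006962 = 15161.701908
Step 3: Take the p-th root:
||f||_4 = (15161.701908)^(1/4) = 11.096525


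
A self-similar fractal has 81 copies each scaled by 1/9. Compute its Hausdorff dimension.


For a self-similar set with N copies scaled by 1/r:
dim_H = log(N)/log(r) = log(81)/log(9)
= 4.394449/2.197225
= 2


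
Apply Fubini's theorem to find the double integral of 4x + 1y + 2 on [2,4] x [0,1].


By Fubini, integrate in x first, then y.
Step 1: Fix y, integrate over x in [2,4]:
  integral(4x + 1y + 2, x=2..4)
  = 4*(4^2 - 2^2)/2 + (1y + 2)*(4 - 2)
  = 24 + (1y + 2)*2
  = 24 + 2y + 4
  = 28 + 2y
Step 2: Integrate over y in [0,1]:
  integral(28 + 2y, y=0..1)
  = 28*1 + 2*(1^2 - 0^2)/2
  = 28 + 1
  = 29


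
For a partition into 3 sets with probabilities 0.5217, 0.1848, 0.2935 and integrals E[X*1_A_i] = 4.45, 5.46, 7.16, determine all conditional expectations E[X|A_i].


For each cell A_i: E[X|A_i] = E[X*1_A_i] / P(A_i)
Step 1: E[X|A_1] = 4.45 / 0.5217 = 8.529806
Step 2: E[X|A_2] = 5.46 / 0.1848 = 29.545455
Step 3: E[X|A_3] = 7.16 / 0.2935 = 24.39523
Verification: E[X] = sum E[X*1_A_i] = 4.45 + 5.46 + 7.16 = 17.07


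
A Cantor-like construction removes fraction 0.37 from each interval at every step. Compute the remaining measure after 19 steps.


Step 1: At each step, fraction remaining = 1 - 0.37 = 0.63
Step 2: After 19 steps, measure = (0.63)^19
Result = 1.539822e-04


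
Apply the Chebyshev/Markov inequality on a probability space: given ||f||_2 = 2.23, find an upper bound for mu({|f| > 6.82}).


Chebyshev/Markov inequality: mu(|f| > eps) <= (||f||_p / eps)^p
Step 1: ||f||_2 / eps = 2.23 / 6.82 = 0.326979
Step 2: Raise to power p = 2:
  (0.326979)^2 = 0.106916
Step 3: Therefore mu(|f| > 6.82) <= 0.106916


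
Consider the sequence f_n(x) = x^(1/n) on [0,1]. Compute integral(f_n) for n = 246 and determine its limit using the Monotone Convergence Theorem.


At n = 246: f_246(x) = x^(1/246).
Step 1: integral(x^(1/246), 0, 1) = [x^(1/246+1) / (1/246+1)] from 0 to 1
     = 1 / (1/246 + 1) = 1 / ((246+1)/246) = 246/(246+1)
     = 246/247 = 0.995951
Step 2: As n -> infinity, f_n(x) = x^(1/n) -> 1 for x in (0,1], and f_n is increasing in n.
By MCT, lim_n integral(f_n) = integral(lim_n f_n) = integral(1, 0, 1) = 1.
Step 3: Verify convergence: 246/247 = 0.995951 -> 1


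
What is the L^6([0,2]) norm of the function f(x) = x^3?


Step 1: ||f||_6 = (integral_0^2 |x^3|^6 dx)^(1/6)
     = (integral_0^2 x^18 dx)^(1/6)
Step 2: integral_0^2 x^18 dx = [x^19/(19)] from 0 to 2 = 2^19/19
     = 524288/19 = 27594.105263
Step 3: ||f||_6 = (27594.105263)^(1/6) = 5.497131


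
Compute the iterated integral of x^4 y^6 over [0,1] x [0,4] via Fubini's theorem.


By Fubini's theorem, the double integral factors as a product of single integrals:
Step 1: integral_0^1 x^4 dx = [x^5/5] from 0 to 1
     = 1^5/5 = 0.2
Step 2: integral_0^4 y^6 dy = [y^7/7] from 0 to 4
     = 4^7/7 = 2340.571429
Step 3: Double integral = 0.2 * 2340.571429 = 468.114286


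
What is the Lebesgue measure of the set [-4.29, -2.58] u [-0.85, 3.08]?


For pairwise disjoint intervals, m(union) = sum of lengths.
= (-2.58 - -4.29) + (3.08 - -0.85)
= 1.71 + 3.93
= 5.64


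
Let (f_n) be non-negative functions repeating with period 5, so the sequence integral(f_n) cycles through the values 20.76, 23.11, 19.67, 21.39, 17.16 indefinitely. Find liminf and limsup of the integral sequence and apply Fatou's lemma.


The sequence (integral(f_n)) is periodic with period 5, repeating the values 20.76, 23.11, 19.67, 21.39, 17.16 indefinitely.
Step 1: For a periodic sequence, every tail (a_m, a_(m+1), ...) contains all 5 period values infinitely often.
Step 2: Hence inf of every tail = min of the period values = min(20.76, 23.11, 19.67, 21.39, 17.16) = 17.16.
        liminf_n integral(f_n) = sup over m of (inf of tail from m) = 17.16.
Step 3: Similarly sup of every tail = max of the period values = 23.11.
        limsup_n integral(f_n) = 23.11.
Step 4: Fatou's lemma: integral(liminf_n f_n) <= liminf_n integral(f_n) = 17.16.
        So the integral of the pointwise liminf is at most 17.16.


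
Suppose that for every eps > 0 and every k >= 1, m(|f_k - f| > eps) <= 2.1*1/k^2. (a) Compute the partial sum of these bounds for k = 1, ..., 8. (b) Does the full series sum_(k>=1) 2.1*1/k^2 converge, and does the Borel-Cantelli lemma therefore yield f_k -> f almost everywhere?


Step 1: List the terms 2.1*1/k^2 for k = 1 to 8:
  k=1: 2.1
  k=2: 0.525
  k=3: 0.233333
  k=4: 0.13125
  k=5: 0.084
  k=6: 0.058333
  k=7: 0.042857
  k=8: 0.032813
Step 2: Partial sum = 2.1 + 0.525 + 0.233333 + 0.13125 + 0.084 + 0.058333 + 0.042857 + 0.032813
     = 3.207586
Step 3: The full series sum_(k>=1) 2.1*1/k^2 converges (p-series with p = 2 > 1; a constant multiple of a convergent series converges).
Step 4: Fix eps > 0. Since sum_k m(|f_k - f| > eps) < infinity, the Borel-Cantelli lemma gives
        m(limsup_k {|f_k - f| > eps}) = 0, i.e. for a.e. x, |f_k(x) - f(x)| <= eps for all large k.
        Applying this with eps = 1/j for j = 1, 2, ... and intersecting the countably many full-measure sets,
        for a.e. x we get limsup_k |f_k(x) - f(x)| <= 1/j for every j, hence f_k -> f almost everywhere.
Conclusion: series converges; Borel-Cantelli yields f_k -> f a.e.


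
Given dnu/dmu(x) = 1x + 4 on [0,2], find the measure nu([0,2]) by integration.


nu(A) = integral_A (dnu/dmu) dmu = integral_0^2 (1x + 4) dx
Step 1: Antiderivative F(x) = (1/2)x^2 + 4x
Step 2: F(2) = (1/2)*2^2 + 4*2 = 2 + 8 = 10
Step 3: F(0) = (1/2)*0^2 + 4*0 = 0.0 + 0 = 0.0
Step 4: nu([0,2]) = F(2) - F(0) = 10 - 0.0 = 10


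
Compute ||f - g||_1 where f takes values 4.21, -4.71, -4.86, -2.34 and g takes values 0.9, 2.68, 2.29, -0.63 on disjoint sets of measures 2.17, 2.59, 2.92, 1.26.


Step 1: Compute differences f_i - g_i:
  4.21 - 0.9 = 3.31
  -4.71 - 2.68 = -7.39
  -4.86 - 2.29 = -7.15
  -2.34 - -0.63 = -1.71
Step 2: Compute |diff|^1 * measure for each set:
  |3.31|^1 * 2.17 = 3.31 * 2.17 = 7.1827
  |-7.39|^1 * 2.59 = 7.39 * 2.59 = 19.1401
  |-7.15|^1 * 2.92 = 7.15 * 2.92 = 20.878
  |-1.71|^1 * 1.26 = 1.71 * 1.26 = 2.1546
Step 3: Sum = 49.3554
Step 4: ||f-g||_1 = (49.3554)^(1/1) = 49.3554


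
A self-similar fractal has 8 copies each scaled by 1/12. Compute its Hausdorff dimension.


For a self-similar set with N copies scaled by 1/r:
dim_H = log(N)/log(r) = log(8)/log(12)
= 2.079442/2.484907
= 0.836829


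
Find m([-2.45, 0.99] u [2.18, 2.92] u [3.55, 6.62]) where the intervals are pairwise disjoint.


For pairwise disjoint intervals, m(union) = sum of lengths.
= (0.99 - -2.45) + (2.92 - 2.18) + (6.62 - 3.55)
= 3.44 + 0.74 + 3.07
= 7.25


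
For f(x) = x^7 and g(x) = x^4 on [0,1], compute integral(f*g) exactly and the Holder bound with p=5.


Step 1: Exact integral of f*g = integral(x^11, 0, 1) = 1/12
     = 0.083333
Step 2: Holder bound with p=5, q=1.25:
  ||f||_p = (integral x^35 dx)^(1/5) = (1/36)^(1/5) = 0.488359
  ||g||_q = (integral x^5 dx)^(1/1.25) = (1/6)^(1/1.25) = 0.238495
Step 3: Holder bound = ||f||_p * ||g||_q = 0.488359 * 0.238495 = 0.116471
Verification: 0.083333 <= 0.116471 (Holder holds)


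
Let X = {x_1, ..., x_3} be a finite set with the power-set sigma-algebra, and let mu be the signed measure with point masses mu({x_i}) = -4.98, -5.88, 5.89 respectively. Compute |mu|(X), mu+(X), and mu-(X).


Step 1: Every measurable set is a union of atoms (the cells / points), so a Hahn decomposition is
  obtained by grouping atoms by sign: P = union of atoms with mu > 0, N = union of the remaining atoms.
  Atoms in P (indices): 3;  atoms in N (indices): 1, 2
  Positive values: 5.89
  Negative values: -4.98, -5.88
Step 2: mu+(X) = mu(P) = sum of positive atom values = 5.89
Step 3: mu-(X) = -mu(N) = sum of |negative atom values| = 10.86
Step 4: |mu|(X) = mu+(X) + mu-(X) = 5.89 + 10.86 = 16.75


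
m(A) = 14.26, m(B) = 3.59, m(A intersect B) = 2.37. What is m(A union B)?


By inclusion-exclusion: m(A u B) = m(A) + m(B) - m(A n B)
= 14.26 + 3.59 - 2.37
= 15.48


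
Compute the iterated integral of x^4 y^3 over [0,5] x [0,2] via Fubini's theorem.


By Fubini's theorem, the double integral factors as a product of single integrals:
Step 1: integral_0^5 x^4 dx = [x^5/5] from 0 to 5
     = 5^5/5 = 625
Step 2: integral_0^2 y^3 dy = [y^4/4] from 0 to 2
     = 2^4/4 = 4
Step 3: Double integral = 625 * 4 = 2500


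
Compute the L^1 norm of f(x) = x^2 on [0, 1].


Step 1: ||f||_1 = (integral_0^1 |x^2|^1 dx)^(1/1)
     = (integral_0^1 x^2 dx)^(1/1)
Step 2: integral_0^1 x^2 dx = [x^3/(3)] from 0 to 1 = 1^3/3
     = 1/3 = 0.333333
Step 3: ||f||_1 = (0.333333)^(1/1) = 0.333333


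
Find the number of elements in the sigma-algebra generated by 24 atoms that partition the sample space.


Each element of the sigma-algebra is a union of some subset of the 24 atoms.
The number of such subsets is 2^24 = 16777216.


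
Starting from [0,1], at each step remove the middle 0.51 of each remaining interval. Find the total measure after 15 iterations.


Step 1: At each step, fraction remaining = 1 - 0.51 = 0.49
Step 2: After 15 steps, measure = (0.49)^15
Result = 2.253934e-05


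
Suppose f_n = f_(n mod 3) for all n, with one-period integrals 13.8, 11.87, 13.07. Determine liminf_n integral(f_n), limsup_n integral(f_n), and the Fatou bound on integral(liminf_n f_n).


The sequence (integral(f_n)) is periodic with period 3, repeating the values 13.8, 11.87, 13.07 indefinitely.
Step 1: For a periodic sequence, every tail (a_m, a_(m+1), ...) contains all 3 period values infinitely often.
Step 2: Hence inf of every tail = min of the period values = min(13.8, 11.87, 13.07) = 11.87.
        liminf_n integral(f_n) = sup over m of (inf of tail from m) = 11.87.
Step 3: Similarly sup of every tail = max of the period values = 13.8.
        limsup_n integral(f_n) = 13.8.
Step 4: Fatou's lemma: integral(liminf_n f_n) <= liminf_n integral(f_n) = 11.87.
        So the integral of the pointwise liminf is at most 11.87.


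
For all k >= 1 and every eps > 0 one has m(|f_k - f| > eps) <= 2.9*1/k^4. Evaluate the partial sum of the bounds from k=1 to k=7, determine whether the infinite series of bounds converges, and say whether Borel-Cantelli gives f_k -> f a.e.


Step 1: List the terms 2.9*1/k^4 for k = 1 to 7:
  k=1: 2.9
  k=2: 0.18125
  k=3: 0.035802
  k=4: 0.011328
  k=5: 0.00464
  k=6: 0.002238
  k=7: 0.001208
Step 2: Partial sum = 2.9 + 0.18125 + 0.035802 + 0.011328 + 0.00464 + 0.002238 + 0.001208
     = 3.136466
Step 3: The full series sum_(k>=1) 2.9*1/k^4 converges (p-series with p = 4 > 1; a constant multiple of a convergent series converges).
Step 4: Fix eps > 0. Since sum_k m(|f_k - f| > eps) < infinity, the Borel-Cantelli lemma gives
        m(limsup_k {|f_k - f| > eps}) = 0, i.e. for a.e. x, |f_k(x) - f(x)| <= eps for all large k.
        Applying this with eps = 1/j for j = 1, 2, ... and intersecting the countably many full-measure sets,
        for a.e. x we get limsup_k |f_k(x) - f(x)| <= 1/j for every j, hence f_k -> f almost everywhere.
Conclusion: series converges; Borel-Cantelli yields f_k -> f a.e.
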